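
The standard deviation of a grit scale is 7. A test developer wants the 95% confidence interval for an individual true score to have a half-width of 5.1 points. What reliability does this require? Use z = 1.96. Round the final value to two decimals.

SEM needed = half-width / z = 5.1/1.96 ≈ 2.6020
r = 1 − (SEM / SD)² = 1 − (2.6020 / 7)² ≈ 1 − 0.1382 ≈ 0.8618

0.86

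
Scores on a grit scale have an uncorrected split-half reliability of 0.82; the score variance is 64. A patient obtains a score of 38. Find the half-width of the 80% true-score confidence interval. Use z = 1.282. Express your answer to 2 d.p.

SD = √64 = 8.000
r_full = 2·0.82 / (1 + 0.82) ≈ 0.901
SEM = 8.000 × √(1 − 0.901) = 8.000 × √0.099 ≈ 8.000 × 0.314 ≈ 2.516
Margin = 1.282 × 2.516 ≈ 3.225

3.23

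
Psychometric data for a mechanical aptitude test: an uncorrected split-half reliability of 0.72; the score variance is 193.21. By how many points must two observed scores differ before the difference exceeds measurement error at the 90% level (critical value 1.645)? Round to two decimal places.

SD = √193.21 ≃ 13.900
Spearman-Brown: r = 2(0.72) / (1 + 0.72) = 1.440 / 1.720 ≃ 0.837
SEM = 13.900 * √(1 − 0.837) = 13.900 * √0.163 ≃ 13.900 * 0.403 ≃ 5.608
Standard error of the difference = 5.608·√2 ≃ 7.931
Smallest detectable difference = 1.645*7.931 ≃ 13.047

13.05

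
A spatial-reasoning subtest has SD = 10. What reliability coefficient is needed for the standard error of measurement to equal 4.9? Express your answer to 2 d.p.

0.76

r = 1 − (SEM / SD)² = 1 − (4.900 / 10)² ≈ 1 − 0.240 ≈ 0.760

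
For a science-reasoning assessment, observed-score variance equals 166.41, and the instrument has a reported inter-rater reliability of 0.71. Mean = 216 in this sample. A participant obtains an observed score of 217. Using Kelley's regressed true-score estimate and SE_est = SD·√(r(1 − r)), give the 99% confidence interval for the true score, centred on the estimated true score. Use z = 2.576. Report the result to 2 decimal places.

[201.63, 231.79]

SD = √166.41 ≃ 12.900
T̂ = r·X + (1 − r)·M = 0.710*217 + 0.290*216 = 154.070 + 62.640 ≃ 216.710
SE_est = 12.900*√(0.710*0.290) ≃ 5.854
CI = 216.710 ± 2.576 * 5.854 → [201.631, 231.789]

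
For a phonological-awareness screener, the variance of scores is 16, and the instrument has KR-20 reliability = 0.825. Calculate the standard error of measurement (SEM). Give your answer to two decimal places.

1.67

SD = √16 = 4.000
SEM = 4.000 × √(1 − 0.825) = 4.000 × √0.175 ≈ 4.000 × 0.418 ≈ 1.673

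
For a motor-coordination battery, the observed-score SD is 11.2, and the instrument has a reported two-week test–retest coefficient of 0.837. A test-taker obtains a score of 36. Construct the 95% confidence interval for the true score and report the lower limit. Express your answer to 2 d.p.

27.14

SEM = 11.200*√(1 − 0.837) ≈ 4.522
Half-width = 1.96*4.522 ≈ 8.863
Lower limit = 36 − 8.863 ≈ 27.137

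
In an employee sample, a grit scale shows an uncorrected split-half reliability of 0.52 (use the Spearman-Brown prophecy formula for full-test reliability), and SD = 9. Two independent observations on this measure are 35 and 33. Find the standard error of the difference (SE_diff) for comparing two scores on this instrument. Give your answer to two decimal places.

r_full = 2·0.52 / (1 + 0.52) ≃ 0.684
SEM = 9.000 * √(1 − 0.684) = 9.000 * √0.316 ≃ 9.000 * 0.562 ≃ 5.058
Standard error of the difference = 5.058·√2 ≃ 7.152

7.15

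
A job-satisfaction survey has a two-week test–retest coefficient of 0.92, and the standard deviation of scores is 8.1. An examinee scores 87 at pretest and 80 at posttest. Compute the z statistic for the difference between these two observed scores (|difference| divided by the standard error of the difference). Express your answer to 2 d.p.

2.16

The standard error of measurement is 8.100×√(1 − 0.920) ≈ 8.100×0.283 ≈ 2.291.
SE_diff = SEM × √2 ≈ 2.291 × 1.414 ≈ 3.240
z = 7 / 3.240 ≈ 2.160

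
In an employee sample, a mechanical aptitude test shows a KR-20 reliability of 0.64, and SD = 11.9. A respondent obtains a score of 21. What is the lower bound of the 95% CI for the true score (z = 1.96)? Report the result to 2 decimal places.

SEM = 11.900·√(1 − 0.640) ≈ 7.140
1.96 · SEM ≈ 13.994
Lower limit = 21 − 13.994 ≈ 7.006

7.01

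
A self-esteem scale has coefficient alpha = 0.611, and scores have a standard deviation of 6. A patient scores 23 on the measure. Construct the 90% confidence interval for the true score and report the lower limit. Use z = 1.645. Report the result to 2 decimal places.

16.84

The standard error of measurement is 6.00000·√(1 − 0.61100) ≈ 6.00000·0.62370 ≈ 3.74219.
Margin = 1.645 · 3.74219 ≈ 6.15591
Lower bound: 23 − 6.15591 = 16.84409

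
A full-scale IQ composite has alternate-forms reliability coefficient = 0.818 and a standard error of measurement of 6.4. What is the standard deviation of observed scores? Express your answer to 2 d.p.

σ = SEM·(1 − r)^(−1/2) ≈ 6.4×2.34404 ≈ 15.00183

15.00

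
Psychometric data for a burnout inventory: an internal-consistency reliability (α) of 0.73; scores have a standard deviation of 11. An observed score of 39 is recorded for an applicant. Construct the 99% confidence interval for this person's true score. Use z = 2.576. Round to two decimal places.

[24.28, 53.72]

SEM = 11.00000×√(1 − 0.73000) ≈ 5.71577
2.576 × SEM ≈ 14.72382
99% CI: 39 ± 14.72382 = [24.27618, 53.72382]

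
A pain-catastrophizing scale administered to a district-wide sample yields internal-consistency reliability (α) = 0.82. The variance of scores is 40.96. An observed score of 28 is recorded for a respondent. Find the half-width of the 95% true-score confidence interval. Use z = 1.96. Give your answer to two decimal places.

SD = √40.96 ≈ 6.400
SEM = 6.400×√(1 − 0.820) ≈ 2.715
1.96 × SEM ≈ 5.322

5.32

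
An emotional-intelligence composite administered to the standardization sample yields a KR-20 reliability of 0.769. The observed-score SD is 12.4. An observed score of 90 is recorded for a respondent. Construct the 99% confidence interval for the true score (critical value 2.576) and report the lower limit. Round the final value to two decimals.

The standard error of measurement is 12.4000*√(1 − 0.7690) ≈ 12.4000*0.4806 ≈ 5.9597.
Margin = 2.576 * 5.9597 ≈ 15.3523
Lower limit = 90 − 15.3523 ≈ 74.6477

74.65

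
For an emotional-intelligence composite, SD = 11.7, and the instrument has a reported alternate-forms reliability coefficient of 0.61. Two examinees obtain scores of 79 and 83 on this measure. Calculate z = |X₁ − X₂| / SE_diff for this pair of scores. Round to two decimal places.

0.39

SEM = 11.70000 * √(1 − 0.61000) = 11.70000 * √0.39000 ≈ 11.70000 * 0.62450 ≈ 7.30665
SE_diff = SEM * √2 ≈ 7.30665 * 1.41421 ≈ 10.33316
z = 4 / 10.33316 ≈ 0.38710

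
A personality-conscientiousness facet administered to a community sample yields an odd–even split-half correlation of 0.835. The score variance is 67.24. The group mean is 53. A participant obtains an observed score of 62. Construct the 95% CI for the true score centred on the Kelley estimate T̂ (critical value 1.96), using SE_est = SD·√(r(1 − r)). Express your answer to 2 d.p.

[56.59, 65.79]

SD = √67.24 ≈ 8.20000
r_full = 2·0.835 / (1 + 0.835) ≈ 0.91008
T̂ = 0.91008(62) + 0.08992(53) ≈ 61.19074
SE_est = 8.20000*√(0.91008*0.08992) ≈ 2.34573
CI = 61.19074 ± 1.96 * 2.34573 → [56.59311, 65.78837]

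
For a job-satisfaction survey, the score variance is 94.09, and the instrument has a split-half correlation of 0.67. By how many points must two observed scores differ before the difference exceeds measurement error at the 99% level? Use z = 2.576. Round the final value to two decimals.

15.71

σ = 94.09^(1/2) = 9.7000
Full-length reliability (Spearman-Brown) = 2(0.67)/(1+0.67) ≈ 0.8024
SEM = 9.7000×√(1 − 0.8024) ≈ 4.3119
SE_diff = √2 × SEM ≈ 6.0980
Minimum reliable difference = 2.576 × SE_diff ≈ 2.576 × 6.0980 ≈ 15.7084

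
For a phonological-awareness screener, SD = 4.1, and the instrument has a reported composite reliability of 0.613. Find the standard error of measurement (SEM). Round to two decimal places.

SEM = 4.10000 · √(1 − 0.61300) = 4.10000 · √0.38700 ≈ 4.10000 · 0.62209 ≈ 2.55058

2.55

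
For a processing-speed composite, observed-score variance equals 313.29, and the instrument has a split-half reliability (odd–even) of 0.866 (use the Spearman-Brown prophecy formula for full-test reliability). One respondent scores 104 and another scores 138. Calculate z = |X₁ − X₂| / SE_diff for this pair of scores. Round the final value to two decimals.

5.07

SD = √313.29 ≃ 17.700
Full-length reliability (Spearman-Brown) = 2(0.866)/(1+0.866) ≃ 0.928
SEM = 17.700×√(1 − 0.928) ≃ 4.743
SE_diff = SEM × √2 ≃ 4.743 × 1.414 ≃ 6.708
z = 34 / 6.708 ≃ 5.069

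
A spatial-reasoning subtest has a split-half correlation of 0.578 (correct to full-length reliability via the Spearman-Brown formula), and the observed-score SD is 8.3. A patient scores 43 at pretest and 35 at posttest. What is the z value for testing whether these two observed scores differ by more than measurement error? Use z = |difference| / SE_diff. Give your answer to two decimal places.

Spearman-Brown: r = 2(0.578) / (1 + 0.578) = 1.156 / 1.578 ≃ 0.733
SEM = 8.300 · √(1 − 0.733) = 8.300 · √0.267 ≃ 8.300 · 0.517 ≃ 4.292
SE_diff = SEM · √2 ≃ 4.292 · 1.414 ≃ 6.070
z = |43 − 35| / 6.070 = 8 / 6.070 ≃ 1.318

1.32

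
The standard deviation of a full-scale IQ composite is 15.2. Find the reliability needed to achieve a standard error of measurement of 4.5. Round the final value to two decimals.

Required reliability = 1 − (SEM/SD)² = 1 − 0.088 ≈ 0.912

0.91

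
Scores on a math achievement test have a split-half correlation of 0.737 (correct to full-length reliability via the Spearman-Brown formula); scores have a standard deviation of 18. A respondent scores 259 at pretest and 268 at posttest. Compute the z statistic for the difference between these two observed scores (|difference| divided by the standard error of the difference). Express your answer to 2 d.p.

r_full = 2·0.737 / (1 + 0.737) ≈ 0.8486
The standard error of measurement is 18.0000·√(1 − 0.8486) ≈ 18.0000·0.3891 ≈ 7.0041.
SE_diff = √2 · SEM ≈ 9.9053
z = 9 / 9.9053 ≈ 0.9086

0.91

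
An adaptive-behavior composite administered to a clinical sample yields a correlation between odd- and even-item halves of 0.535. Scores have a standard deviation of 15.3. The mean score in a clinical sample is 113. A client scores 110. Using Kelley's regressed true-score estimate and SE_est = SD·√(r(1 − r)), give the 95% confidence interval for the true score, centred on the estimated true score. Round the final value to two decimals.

r_full = 2·0.535 / (1 + 0.535) ≈ 0.6971
Estimated true score = 0.6971*110 + (1 − 0.6971)*113 ≈ 110.9088
SE_est = 15.3000·√[r(1 − r)] ≈ 7.0307
95% CI: 110.9088 ± 13.7803 ≈ (97.1285, 124.6891)

[97.13, 124.69]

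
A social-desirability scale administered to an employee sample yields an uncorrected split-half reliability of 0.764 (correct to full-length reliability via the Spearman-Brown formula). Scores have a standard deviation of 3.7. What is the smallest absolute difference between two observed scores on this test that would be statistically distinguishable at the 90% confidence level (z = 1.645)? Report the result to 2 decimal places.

3.15

Full-length reliability (Spearman-Brown) = 2(0.764)/(1+0.764) ≃ 0.866
SEM = 3.700 × √(1 − 0.866) = 3.700 × √0.134 ≃ 3.700 × 0.366 ≃ 1.353
Standard error of the difference = 1.353·√2 ≃ 1.914
Smallest detectable difference = 1.645×1.914 ≃ 3.148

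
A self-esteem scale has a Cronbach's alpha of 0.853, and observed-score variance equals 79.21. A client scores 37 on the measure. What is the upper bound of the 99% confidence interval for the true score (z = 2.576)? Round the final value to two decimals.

45.79

SD = √79.21 ≈ 8.90000
SEM = 8.90000 · √(1 − 0.85300) = 8.90000 · √0.14700 ≈ 8.90000 · 0.38341 ≈ 3.41231
Margin = 2.576 · 3.41231 ≈ 8.79011
Upper bound: 37 + 8.79011 = 45.79011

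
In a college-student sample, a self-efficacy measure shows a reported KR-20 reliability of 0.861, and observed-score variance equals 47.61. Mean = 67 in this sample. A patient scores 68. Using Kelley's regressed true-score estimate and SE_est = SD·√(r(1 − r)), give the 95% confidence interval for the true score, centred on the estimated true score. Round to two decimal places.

SD = √47.61 = 6.90000
T̂ = r·X + (1 − r)·M = 0.86100×68 + 0.13900×67 = 58.54800 + 9.31300 ≈ 67.86100
SE_est = 6.90000·√[r(1 − r)] ≈ 2.38703
CI = 67.86100 ± 1.96 × 2.38703 → [63.18242, 72.53958]

[63.18, 72.54]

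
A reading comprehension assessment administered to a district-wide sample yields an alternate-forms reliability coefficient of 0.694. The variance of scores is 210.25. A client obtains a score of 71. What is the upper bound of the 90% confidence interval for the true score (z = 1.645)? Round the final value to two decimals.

SD = √210.25 ≈ 14.5000
SEM = 14.5000 × √(1 − 0.6940) = 14.5000 × √0.3060 ≈ 14.5000 × 0.5532 ≈ 8.0210
Margin = 1.645 × 8.0210 ≈ 13.1946
Upper limit = 71 + 13.1946 ≈ 84.1946

84.19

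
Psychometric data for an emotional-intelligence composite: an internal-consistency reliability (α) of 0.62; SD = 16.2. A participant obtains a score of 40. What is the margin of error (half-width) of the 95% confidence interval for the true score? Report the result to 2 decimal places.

19.57

SEM = 16.2000*√(1 − 0.6200) ≈ 9.9864
1.96 * SEM ≈ 19.5732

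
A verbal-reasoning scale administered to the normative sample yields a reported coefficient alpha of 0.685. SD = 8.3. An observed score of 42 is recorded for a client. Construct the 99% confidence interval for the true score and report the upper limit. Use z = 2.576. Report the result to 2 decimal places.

SEM = 8.3000 · √(1 − 0.6850) = 8.3000 · √0.3150 ≈ 8.3000 · 0.5612 ≈ 4.6584
Margin = 2.576 · 4.6584 ≈ 11.9999
Upper limit = 42 + 11.9999 ≈ 53.9999

54.00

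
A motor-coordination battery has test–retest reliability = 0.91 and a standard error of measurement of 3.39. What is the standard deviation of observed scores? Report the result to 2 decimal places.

SD = 3.39 / √(1 − 0.91) ≃ 11.300

11.30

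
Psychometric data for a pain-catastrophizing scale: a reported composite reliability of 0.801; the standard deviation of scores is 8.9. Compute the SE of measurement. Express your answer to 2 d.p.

The standard error of measurement is 8.9000*√(1 − 0.8010) ≃ 8.9000*0.4461 ≃ 3.9702.

3.97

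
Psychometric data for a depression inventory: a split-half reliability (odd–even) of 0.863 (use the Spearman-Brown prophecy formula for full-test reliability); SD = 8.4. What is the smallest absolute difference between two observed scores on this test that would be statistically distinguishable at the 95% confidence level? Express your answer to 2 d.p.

r_full = 2·0.863 / (1 + 0.863) ≃ 0.926
SEM = 8.400 * √(1 − 0.926) = 8.400 * √0.074 ≃ 8.400 * 0.271 ≃ 2.278
SE_diff = √2 * SEM ≃ 3.221
Smallest detectable difference = 1.96*3.221 ≃ 6.314

6.31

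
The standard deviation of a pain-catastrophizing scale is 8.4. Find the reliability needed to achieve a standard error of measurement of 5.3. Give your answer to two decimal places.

0.60

r = 1 − (SEM / SD)² = 1 − (5.3000 / 8.4)² ≈ 1 − 0.3981 ≈ 0.6019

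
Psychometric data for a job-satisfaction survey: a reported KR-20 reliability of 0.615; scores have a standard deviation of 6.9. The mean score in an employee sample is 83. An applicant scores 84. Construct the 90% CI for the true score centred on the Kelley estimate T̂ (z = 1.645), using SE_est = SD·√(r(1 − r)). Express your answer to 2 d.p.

T̂ = r·X + (1 − r)·M = 0.61500×84 + 0.38500×83 = 51.66000 + 31.95500 ≈ 83.61500
SE_est = SD × √(r(1 − r)) = 6.90000 × √0.23678 ≈ 6.90000 × 0.48660 ≈ 3.35751
CI = 83.61500 ± 1.645 × 3.35751 → [78.09190, 89.13810]

[78.09, 89.14]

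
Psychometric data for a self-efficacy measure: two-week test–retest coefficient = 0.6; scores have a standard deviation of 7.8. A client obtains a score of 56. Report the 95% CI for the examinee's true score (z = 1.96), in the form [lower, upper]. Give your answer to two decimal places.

SEM = 7.800×√(1 − 0.600) ≈ 4.933
1.96 × SEM ≈ 9.669
Interval: (46.331, 65.669)

[46.33, 65.67]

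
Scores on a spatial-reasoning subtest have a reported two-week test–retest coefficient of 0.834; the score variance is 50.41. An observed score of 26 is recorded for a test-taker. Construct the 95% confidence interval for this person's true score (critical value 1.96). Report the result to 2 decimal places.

σ = 50.41^(1/2) = 7.100
The standard error of measurement is 7.100·√(1 − 0.834) ≈ 7.100·0.407 ≈ 2.893.
Margin = 1.96 · 2.893 ≈ 5.670
CI = 26 ± 5.670 → [20.330, 31.670]

[20.33, 31.67]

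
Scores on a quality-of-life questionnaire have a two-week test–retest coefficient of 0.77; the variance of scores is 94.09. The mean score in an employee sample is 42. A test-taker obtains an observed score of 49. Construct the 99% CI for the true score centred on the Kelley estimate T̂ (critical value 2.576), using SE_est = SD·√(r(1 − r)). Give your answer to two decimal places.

SD = √94.09 = 9.7000
Estimated true score = 0.7700×49 + (1 − 0.7700)×42 ≈ 47.3900
SE_est = SD × √(r(1 − r)) = 9.7000 × √0.1771 ≈ 9.7000 × 0.4208 ≈ 4.0821
99% CI: 47.3900 ± 10.5154 ≈ (36.8746, 57.9054)

[36.87, 57.91]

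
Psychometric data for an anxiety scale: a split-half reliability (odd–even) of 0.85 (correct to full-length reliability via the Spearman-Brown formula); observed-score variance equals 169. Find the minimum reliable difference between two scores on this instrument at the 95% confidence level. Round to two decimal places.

σ = 169^(1/2) = 13.00000
Full-length reliability (Spearman-Brown) = 2(0.85)/(1+0.85) ≈ 0.91892
SEM = 13.00000 * √(1 − 0.91892) = 13.00000 * √0.08108 ≈ 13.00000 * 0.28475 ≈ 3.70172
SE_diff = √2 * SEM ≈ 5.23502
Minimum reliable difference = 1.96 * SE_diff ≈ 1.96 * 5.23502 ≈ 10.26063

10.26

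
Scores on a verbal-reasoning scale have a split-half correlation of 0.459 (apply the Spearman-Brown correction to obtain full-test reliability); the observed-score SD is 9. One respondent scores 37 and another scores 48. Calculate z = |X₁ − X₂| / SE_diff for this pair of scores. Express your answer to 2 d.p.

r_full = 2·0.459 / (1 + 0.459) ≈ 0.6292
SEM = 9.0000 · √(1 − 0.6292) = 9.0000 · √0.3708 ≈ 9.0000 · 0.6089 ≈ 5.4804
Standard error of the difference = 5.4804·√2 ≈ 7.7505
z = |37 − 48| / 7.7505 = 11 / 7.7505 ≈ 1.4193

1.42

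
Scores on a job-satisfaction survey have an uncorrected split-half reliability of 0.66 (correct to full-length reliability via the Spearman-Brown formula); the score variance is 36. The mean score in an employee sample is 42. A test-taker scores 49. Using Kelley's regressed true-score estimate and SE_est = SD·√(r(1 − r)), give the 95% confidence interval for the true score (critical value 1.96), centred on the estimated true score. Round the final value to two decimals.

[42.82, 52.31]

σ = 36^(1/2) = 6.0000
Spearman-Brown: r = 2(0.66) / (1 + 0.66) = 1.3200 / 1.6600 ≃ 0.7952
T̂ = 0.7952(49) + 0.2048(42) ≃ 47.5663
SE_est = 6.0000·√[r(1 − r)] ≃ 2.4214
CI = 47.5663 ± 1.96 · 2.4214 → [42.8203, 52.3122]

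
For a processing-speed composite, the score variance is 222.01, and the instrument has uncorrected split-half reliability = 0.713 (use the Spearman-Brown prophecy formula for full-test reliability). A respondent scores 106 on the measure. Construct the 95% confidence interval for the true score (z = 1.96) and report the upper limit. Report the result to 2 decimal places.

117.95

SD = √222.01 = 14.9000
r_full = 2·0.713 / (1 + 0.713) ≃ 0.8325
SEM = 14.9000 × √(1 − 0.8325) = 14.9000 × √0.1675 ≃ 14.9000 × 0.4093 ≃ 6.0989
Half-width = 1.96×6.0989 ≃ 11.9538
Upper bound: 106 + 11.9538 = 117.9538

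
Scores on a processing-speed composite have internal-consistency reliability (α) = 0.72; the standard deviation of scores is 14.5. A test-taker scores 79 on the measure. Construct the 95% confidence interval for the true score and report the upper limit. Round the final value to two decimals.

94.04

SEM = 14.500 * √(1 − 0.720) = 14.500 * √0.280 ≈ 14.500 * 0.529 ≈ 7.673
Half-width = 1.96*7.673 ≈ 15.038
Upper bound: 79 + 15.038 = 94.038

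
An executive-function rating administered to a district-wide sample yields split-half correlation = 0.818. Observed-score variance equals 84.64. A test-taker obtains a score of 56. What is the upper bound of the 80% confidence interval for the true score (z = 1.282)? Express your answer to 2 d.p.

σ = 84.64^(1/2) = 9.200
r_full = 2·0.818 / (1 + 0.818) ≈ 0.900
SEM = 9.200·√(1 − 0.900) ≈ 2.911
Half-width = 1.282·2.911 ≈ 3.732
Upper limit = 56 + 3.732 ≈ 59.732

59.73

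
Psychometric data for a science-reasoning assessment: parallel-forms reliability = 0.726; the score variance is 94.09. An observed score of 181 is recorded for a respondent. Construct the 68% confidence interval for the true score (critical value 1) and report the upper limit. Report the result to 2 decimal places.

186.08

SD = √94.09 = 9.70000
The standard error of measurement is 9.70000*√(1 − 0.72600) ≈ 9.70000*0.52345 ≈ 5.07747.
1 * SEM ≈ 5.07747
Upper limit = 181 + 5.07747 ≈ 186.07747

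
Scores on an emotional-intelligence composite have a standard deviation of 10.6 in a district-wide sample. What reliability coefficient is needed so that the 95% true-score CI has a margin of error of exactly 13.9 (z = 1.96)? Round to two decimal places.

0.55

SEM needed = half-width / z = 13.9/1.96 ≃ 7.092
r = 1 − (SEM / SD)² = 1 − (7.092 / 10.6)² ≃ 1 − 0.448 ≃ 0.552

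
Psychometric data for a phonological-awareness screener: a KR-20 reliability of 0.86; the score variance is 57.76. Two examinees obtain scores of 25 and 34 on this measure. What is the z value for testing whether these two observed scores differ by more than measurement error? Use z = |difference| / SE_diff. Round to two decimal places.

2.24

SD = √57.76 = 7.6000
SEM = 7.6000*√(1 − 0.8600) ≈ 2.8437
SE_diff = SEM * √2 ≈ 2.8437 * 1.4142 ≈ 4.0215
z = |25 − 34| / 4.0215 = 9 / 4.0215 ≈ 2.2379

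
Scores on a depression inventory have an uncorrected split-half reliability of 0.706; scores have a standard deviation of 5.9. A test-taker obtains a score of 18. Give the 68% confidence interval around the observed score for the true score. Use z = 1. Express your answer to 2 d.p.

[15.55, 20.45]

Full-length reliability (Spearman-Brown) = 2(0.706)/(1+0.706) ≃ 0.828
The standard error of measurement is 5.900×√(1 − 0.828) ≃ 5.900×0.415 ≃ 2.449.
Half-width = 1×2.449 ≃ 2.449
68% CI: 18 ± 2.449 = [15.551, 20.449]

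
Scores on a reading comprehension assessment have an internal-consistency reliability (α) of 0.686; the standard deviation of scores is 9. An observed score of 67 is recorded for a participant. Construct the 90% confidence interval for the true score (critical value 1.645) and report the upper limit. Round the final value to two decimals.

75.30

The standard error of measurement is 9.00000·√(1 − 0.68600) ≈ 9.00000·0.56036 ≈ 5.04321.
Half-width = 1.645·5.04321 ≈ 8.29609
Upper bound: 67 + 8.29609 = 75.29609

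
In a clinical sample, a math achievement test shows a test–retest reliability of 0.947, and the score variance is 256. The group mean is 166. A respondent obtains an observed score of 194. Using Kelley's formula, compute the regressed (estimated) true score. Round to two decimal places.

192.52

Estimated true score = 0.94700×194 + (1 − 0.94700)×166 ≈ 192.51600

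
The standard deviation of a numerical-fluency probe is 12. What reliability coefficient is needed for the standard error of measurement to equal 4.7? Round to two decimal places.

0.85

r = 1 − (SEM / SD)² = 1 − (4.70000 / 12)² ≈ 1 − 0.15340 ≈ 0.84660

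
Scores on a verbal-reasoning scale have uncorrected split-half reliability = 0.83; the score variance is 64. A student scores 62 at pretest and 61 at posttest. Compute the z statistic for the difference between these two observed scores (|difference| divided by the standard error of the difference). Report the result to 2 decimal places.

0.29

SD = √64 = 8.0000
Full-length reliability (Spearman-Brown) = 2(0.83)/(1+0.83) ≈ 0.9071
SEM = 8.0000 × √(1 − 0.9071) = 8.0000 × √0.0929 ≈ 8.0000 × 0.3048 ≈ 2.4383
Standard error of the difference = 2.4383·√2 ≈ 3.4483
z = |62 − 61| / 3.4483 = 1 / 3.4483 ≈ 0.2900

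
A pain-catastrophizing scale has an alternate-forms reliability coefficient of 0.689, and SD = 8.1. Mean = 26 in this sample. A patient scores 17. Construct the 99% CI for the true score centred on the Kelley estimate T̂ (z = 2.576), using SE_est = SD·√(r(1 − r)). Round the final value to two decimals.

[10.14, 29.46]

Estimated true score = 0.689·17 + (1 − 0.689)·26 ≃ 19.799
SE_est = SD · √(r(1 − r)) = 8.100 · √0.214 ≃ 8.100 · 0.463 ≃ 3.750
CI = 19.799 ± 2.576 · 3.750 → [10.140, 29.458]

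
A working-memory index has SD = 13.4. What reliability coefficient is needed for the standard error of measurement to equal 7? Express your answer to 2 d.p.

0.73

Required reliability = 1 − (SEM/SD)² = 1 − 0.273 ≃ 0.727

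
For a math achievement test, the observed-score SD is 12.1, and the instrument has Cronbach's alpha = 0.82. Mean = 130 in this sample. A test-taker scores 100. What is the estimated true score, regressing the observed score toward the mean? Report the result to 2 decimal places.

T̂ = 0.820(100) + 0.180(130) ≃ 105.400

105.40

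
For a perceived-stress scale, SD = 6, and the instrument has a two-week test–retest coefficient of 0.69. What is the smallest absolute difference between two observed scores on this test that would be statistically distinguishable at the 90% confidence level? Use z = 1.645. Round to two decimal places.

7.77

SEM = 6.0000 × √(1 − 0.6900) = 6.0000 × √0.3100 ≈ 6.0000 × 0.5568 ≈ 3.3407
SE_diff = SEM × √2 ≈ 3.3407 × 1.4142 ≈ 4.7244
Smallest detectable difference = 1.645×4.7244 ≈ 7.7716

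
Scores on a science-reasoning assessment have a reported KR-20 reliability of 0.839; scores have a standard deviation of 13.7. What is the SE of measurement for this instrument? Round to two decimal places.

5.50

The standard error of measurement is 13.700*√(1 − 0.839) ≈ 13.700*0.401 ≈ 5.497.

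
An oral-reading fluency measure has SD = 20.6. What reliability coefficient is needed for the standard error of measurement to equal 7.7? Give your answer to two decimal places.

0.86

r = 1 − (SEM / SD)² = 1 − (7.7000 / 20.6)² ≃ 1 − 0.1397 ≃ 0.8603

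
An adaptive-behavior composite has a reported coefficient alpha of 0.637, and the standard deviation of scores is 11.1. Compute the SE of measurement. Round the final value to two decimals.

6.69

SEM = 11.1000 × √(1 − 0.6370) = 11.1000 × √0.3630 ≃ 11.1000 × 0.6025 ≃ 6.6877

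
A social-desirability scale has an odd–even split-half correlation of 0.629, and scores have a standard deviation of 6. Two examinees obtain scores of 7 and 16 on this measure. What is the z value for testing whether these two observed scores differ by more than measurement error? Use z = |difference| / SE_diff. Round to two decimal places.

2.22

r_full = 2·0.629 / (1 + 0.629) ≈ 0.77225
SEM = 6.00000 · √(1 − 0.77225) = 6.00000 · √0.22775 ≈ 6.00000 · 0.47723 ≈ 2.86337
SE_diff = SEM · √2 ≈ 2.86337 · 1.41421 ≈ 4.04942
z = 9 / 4.04942 ≈ 2.22254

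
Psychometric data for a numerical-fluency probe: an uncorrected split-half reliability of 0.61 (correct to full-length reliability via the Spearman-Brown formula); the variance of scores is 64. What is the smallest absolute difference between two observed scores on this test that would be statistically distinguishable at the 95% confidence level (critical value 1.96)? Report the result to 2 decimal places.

SD = √64 = 8.00000
Spearman-Brown: r = 2(0.61) / (1 + 0.61) = 1.22000 / 1.61000 ≈ 0.75776
SEM = 8.00000 × √(1 − 0.75776) = 8.00000 × √0.24224 ≈ 8.00000 × 0.49217 ≈ 3.93740
SE_diff = SEM × √2 ≈ 3.93740 × 1.41421 ≈ 5.56832
Minimum reliable difference = 1.96 × SE_diff ≈ 1.96 × 5.56832 ≈ 10.91391

10.91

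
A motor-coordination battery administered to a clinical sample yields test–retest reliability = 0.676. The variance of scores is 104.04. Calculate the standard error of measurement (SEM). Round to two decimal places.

5.81

SD = √104.04 ≈ 10.2000
SEM = 10.2000 * √(1 − 0.6760) = 10.2000 * √0.3240 ≈ 10.2000 * 0.5692 ≈ 5.8059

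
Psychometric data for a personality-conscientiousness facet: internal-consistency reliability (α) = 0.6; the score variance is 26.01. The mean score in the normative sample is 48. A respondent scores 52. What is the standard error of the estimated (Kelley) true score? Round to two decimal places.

2.50

σ = 26.01^(1/2) = 5.100
SE_est = SD × √(r(1 − r)) = 5.100 × √0.240 ≈ 5.100 × 0.490 ≈ 2.498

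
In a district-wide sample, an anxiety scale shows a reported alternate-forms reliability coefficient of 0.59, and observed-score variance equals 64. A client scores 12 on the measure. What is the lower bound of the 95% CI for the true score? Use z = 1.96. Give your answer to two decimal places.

SD = √64 = 8.00000
SEM = 8.00000 · √(1 − 0.59000) = 8.00000 · √0.41000 ≈ 8.00000 · 0.64031 ≈ 5.12250
Margin = 1.96 · 5.12250 ≈ 10.04010
Lower bound: 12 − 10.04010 = 1.95990

1.96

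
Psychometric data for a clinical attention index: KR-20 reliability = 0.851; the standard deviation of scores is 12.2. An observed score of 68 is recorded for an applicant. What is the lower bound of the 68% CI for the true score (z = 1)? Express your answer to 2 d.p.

SEM = 12.2000 · √(1 − 0.8510) = 12.2000 · √0.1490 ≈ 12.2000 · 0.3860 ≈ 4.7093
1 · SEM ≈ 4.7093
Lower limit = 68 − 4.7093 ≈ 63.2907

63.29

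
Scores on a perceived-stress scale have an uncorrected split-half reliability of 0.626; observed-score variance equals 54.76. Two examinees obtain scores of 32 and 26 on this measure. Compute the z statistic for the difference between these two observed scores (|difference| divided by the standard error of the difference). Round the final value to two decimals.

SD = √54.76 = 7.40000
Spearman-Brown: r = 2(0.626) / (1 + 0.626) = 1.25200 / 1.62600 ≈ 0.76999
SEM = 7.40000 * √(1 − 0.76999) = 7.40000 * √0.23001 ≈ 7.40000 * 0.47960 ≈ 3.54901
Standard error of the difference = 3.54901·√2 ≈ 5.01906
z = 6 / 5.01906 ≈ 1.19544

1.20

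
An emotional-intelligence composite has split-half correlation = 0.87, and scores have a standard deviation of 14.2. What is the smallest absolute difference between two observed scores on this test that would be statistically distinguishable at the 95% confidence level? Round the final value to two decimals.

Spearman-Brown: r = 2(0.87) / (1 + 0.87) = 1.740 / 1.870 ≈ 0.930
The standard error of measurement is 14.200*√(1 − 0.930) ≈ 14.200*0.264 ≈ 3.744.
SE_diff = SEM * √2 ≈ 3.744 * 1.414 ≈ 5.295
Minimum reliable difference = 1.96 * SE_diff ≈ 1.96 * 5.295 ≈ 10.378

10.38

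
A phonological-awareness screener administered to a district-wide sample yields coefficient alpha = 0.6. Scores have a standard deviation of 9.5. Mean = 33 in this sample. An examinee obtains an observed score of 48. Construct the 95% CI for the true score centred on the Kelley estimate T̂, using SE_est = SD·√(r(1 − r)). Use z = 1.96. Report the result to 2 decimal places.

[32.88, 51.12]

Estimated true score = 0.600·48 + (1 − 0.600)·33 ≈ 42.000
SE_est = SD · √(r(1 − r)) = 9.500 · √0.240 ≈ 9.500 · 0.490 ≈ 4.654
CI = 42.000 ± 1.96 · 4.654 → [32.878, 51.122]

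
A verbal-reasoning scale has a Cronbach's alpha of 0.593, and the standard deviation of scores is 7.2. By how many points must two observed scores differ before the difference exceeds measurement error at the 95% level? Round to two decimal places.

SEM = 7.2000*√(1 − 0.5930) ≈ 4.5934
Standard error of the difference = 4.5934·√2 ≈ 6.4960
Minimum reliable difference = 1.96 * SE_diff ≈ 1.96 * 6.4960 ≈ 12.7321

12.73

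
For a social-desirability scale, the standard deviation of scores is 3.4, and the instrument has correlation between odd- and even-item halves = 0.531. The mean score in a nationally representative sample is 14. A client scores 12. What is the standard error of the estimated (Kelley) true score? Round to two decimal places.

1.57

r_full = 2·0.531 / (1 + 0.531) ≈ 0.6937
SE_est = SD × √(r(1 − r)) = 3.4000 × √0.2125 ≈ 3.4000 × 0.4610 ≈ 1.5673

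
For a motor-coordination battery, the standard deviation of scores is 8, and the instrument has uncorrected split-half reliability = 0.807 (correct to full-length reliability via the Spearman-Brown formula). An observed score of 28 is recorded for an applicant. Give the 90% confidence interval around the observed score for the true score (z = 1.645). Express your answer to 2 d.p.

[23.70, 32.30]

Spearman-Brown: r = 2(0.807) / (1 + 0.807) = 1.614 / 1.807 ≈ 0.893
The standard error of measurement is 8.000·√(1 − 0.893) ≈ 8.000·0.327 ≈ 2.615.
1.645 · SEM ≈ 4.301
90% CI: 28 ± 4.301 = [23.699, 32.301]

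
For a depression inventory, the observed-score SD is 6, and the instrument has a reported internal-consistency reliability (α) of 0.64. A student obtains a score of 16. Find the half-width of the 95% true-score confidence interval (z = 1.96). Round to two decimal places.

7.06

SEM = 6.00000×√(1 − 0.64000) ≈ 3.60000
1.96 × SEM ≈ 7.05600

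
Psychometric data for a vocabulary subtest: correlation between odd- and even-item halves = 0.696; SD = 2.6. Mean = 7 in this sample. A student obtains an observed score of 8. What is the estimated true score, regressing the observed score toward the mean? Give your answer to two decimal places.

r_full = 2·0.696 / (1 + 0.696) ≈ 0.82075
Estimated true score = 0.82075·8 + (1 − 0.82075)·7 ≈ 7.82075

7.82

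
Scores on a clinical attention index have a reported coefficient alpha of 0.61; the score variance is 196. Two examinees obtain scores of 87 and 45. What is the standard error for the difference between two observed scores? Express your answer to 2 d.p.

SD = √196 = 14.000
SEM = 14.000×√(1 − 0.610) ≈ 8.743
Standard error of the difference = 8.743·√2 ≈ 12.364

12.36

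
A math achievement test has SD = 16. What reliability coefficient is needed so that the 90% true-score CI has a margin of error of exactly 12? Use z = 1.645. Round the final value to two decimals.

Required SEM = 12 / 1.645 ≈ 7.29483
r = 1 − (7.29483/16)² ≈ 1 − 0.20787 ≈ 0.79213

0.79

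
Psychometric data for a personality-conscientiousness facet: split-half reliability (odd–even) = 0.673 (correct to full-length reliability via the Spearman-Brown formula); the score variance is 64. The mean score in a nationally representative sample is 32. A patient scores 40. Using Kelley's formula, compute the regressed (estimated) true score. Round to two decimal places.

38.44

r_full = 2·0.673 / (1 + 0.673) ≈ 0.805
Estimated true score = 0.805·40 + (1 − 0.805)·32 ≈ 38.436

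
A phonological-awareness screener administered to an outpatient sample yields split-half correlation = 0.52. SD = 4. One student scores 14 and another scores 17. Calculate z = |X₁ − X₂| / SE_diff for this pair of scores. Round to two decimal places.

0.94

Spearman-Brown: r = 2(0.52) / (1 + 0.52) = 1.0400 / 1.5200 ≈ 0.6842
SEM = 4.0000*√(1 − 0.6842) ≈ 2.2478
Standard error of the difference = 2.2478·√2 ≈ 3.1789
z = |14 − 17| / 3.1789 = 3 / 3.1789 ≈ 0.9437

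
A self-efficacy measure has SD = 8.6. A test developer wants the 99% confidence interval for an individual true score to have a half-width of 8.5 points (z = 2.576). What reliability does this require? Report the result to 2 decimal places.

Required SEM = 8.5 / 2.576 ≈ 3.2997
Required reliability = 1 − (SEM/SD)² = 1 − 0.1472 ≈ 0.8528

0.85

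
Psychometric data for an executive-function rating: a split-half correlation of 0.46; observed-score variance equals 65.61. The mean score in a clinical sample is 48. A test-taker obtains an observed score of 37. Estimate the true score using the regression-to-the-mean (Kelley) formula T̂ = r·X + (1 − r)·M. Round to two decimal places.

Full-length reliability (Spearman-Brown) = 2(0.46)/(1+0.46) ≈ 0.630
T̂ = 0.630(37) + 0.370(48) ≈ 41.068

41.07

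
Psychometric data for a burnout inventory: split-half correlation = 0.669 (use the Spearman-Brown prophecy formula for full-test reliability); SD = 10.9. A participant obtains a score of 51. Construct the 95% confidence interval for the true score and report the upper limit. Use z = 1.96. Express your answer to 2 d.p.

60.51

Spearman-Brown: r = 2(0.669) / (1 + 0.669) = 1.33800 / 1.66900 ≈ 0.80168
The standard error of measurement is 10.90000·√(1 − 0.80168) ≈ 10.90000·0.44533 ≈ 4.85414.
Half-width = 1.96·4.85414 ≈ 9.51412
Upper bound: 51 + 9.51412 = 60.51412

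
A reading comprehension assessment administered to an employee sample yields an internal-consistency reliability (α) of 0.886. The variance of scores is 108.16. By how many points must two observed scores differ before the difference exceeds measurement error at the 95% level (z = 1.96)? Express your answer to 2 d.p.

9.73

SD = √108.16 = 10.4000
SEM = 10.4000 × √(1 − 0.8860) = 10.4000 × √0.1140 ≈ 10.4000 × 0.3376 ≈ 3.5114
SE_diff = √2 × SEM ≈ 4.9659
Smallest detectable difference = 1.96×4.9659 ≈ 9.7332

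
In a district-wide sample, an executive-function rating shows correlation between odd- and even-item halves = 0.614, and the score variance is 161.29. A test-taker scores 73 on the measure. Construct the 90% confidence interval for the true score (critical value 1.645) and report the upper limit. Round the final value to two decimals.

83.22

σ = 161.29^(1/2) = 12.700
Spearman-Brown: r = 2(0.614) / (1 + 0.614) = 1.228 / 1.614 ≈ 0.761
SEM = 12.700 * √(1 − 0.761) = 12.700 * √0.239 ≈ 12.700 * 0.489 ≈ 6.211
1.645 * SEM ≈ 10.217
Upper limit = 73 + 10.217 ≈ 83.217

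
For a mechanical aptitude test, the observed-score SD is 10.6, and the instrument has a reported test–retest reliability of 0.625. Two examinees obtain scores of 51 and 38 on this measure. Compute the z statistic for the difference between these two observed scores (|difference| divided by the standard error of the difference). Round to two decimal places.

SEM = 10.6000 · √(1 − 0.6250) = 10.6000 · √0.3750 ≈ 10.6000 · 0.6124 ≈ 6.4911
SE_diff = √2 · SEM ≈ 9.1799
z = 13 / 9.1799 ≈ 1.4161

1.42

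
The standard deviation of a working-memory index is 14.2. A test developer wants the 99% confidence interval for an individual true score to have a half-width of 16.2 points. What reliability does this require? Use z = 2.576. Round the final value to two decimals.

SEM needed = half-width / z = 16.2/2.576 ≃ 6.2888
r = 1 − (6.2888/14.2)² ≃ 1 − 0.1961 ≃ 0.8039

0.80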